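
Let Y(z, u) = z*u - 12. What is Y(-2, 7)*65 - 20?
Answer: -1710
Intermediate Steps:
Y(z, u) = -12 + u*z (Y(z, u) = u*z - 12 = -12 + u*z)
Y(-2, 7)*65 - 20 = (-12 + 7*(-2))*65 - 20 = (-12 - 14)*65 - 20 = -26*65 - 20 = -1690 - 20 = -1710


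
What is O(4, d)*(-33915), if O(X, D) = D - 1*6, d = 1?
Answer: 169575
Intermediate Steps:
O(X, D) = -6 + D (O(X, D) = D - 6 = -6 + D)
O(4, d)*(-33915) = (-6 + 1)*(-33915) = -5*(-33915) = 169575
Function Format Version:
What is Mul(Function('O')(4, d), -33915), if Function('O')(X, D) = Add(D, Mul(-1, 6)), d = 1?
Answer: 169575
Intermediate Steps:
Function('O')(X, D) = Add(-6, D) (Function('O')(X, D) = Add(D, -6) = Add(-6, D))
Mul(Function('O')(4, d), -33915) = Mul(Add(-6, 1), -33915) = Mul(-5, -33915) = 169575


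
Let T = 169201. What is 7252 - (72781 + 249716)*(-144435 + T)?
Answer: -7986953450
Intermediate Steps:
7252 - (72781 + 249716)*(-144435 + T) = 7252 - (72781 + 249716)*(-144435 + 169201) = 7252 - 322497*24766 = 7252 - 1*7986960702 = 7252 - 7986960702 = -7986953450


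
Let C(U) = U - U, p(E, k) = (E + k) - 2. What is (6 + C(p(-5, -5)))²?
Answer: 36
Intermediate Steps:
p(E, k) = -2 + E + k
C(U) = 0
(6 + C(p(-5, -5)))² = (6 + 0)² = 6² = 36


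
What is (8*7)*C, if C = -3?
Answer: -168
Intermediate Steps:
(8*7)*C = (8*7)*(-3) = 56*(-3) = -168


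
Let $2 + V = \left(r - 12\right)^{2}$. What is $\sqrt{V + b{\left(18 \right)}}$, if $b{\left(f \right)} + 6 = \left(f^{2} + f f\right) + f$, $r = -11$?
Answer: $\sqrt{1187} \approx 34.453$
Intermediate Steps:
$b{\left(f \right)} = -6 + f + 2 f^{2}$ ($b{\left(f \right)} = -6 + \left(\left(f^{2} + f f\right) + f\right) = -6 + \left(\left(f^{2} + f^{2}\right) + f\right) = -6 + \left(2 f^{2} + f\right) = -6 + \left(f + 2 f^{2}\right) = -6 + f + 2 f^{2}$)
$V = 527$ ($V = -2 + \left(-11 - 12\right)^{2} = -2 + \left(-23\right)^{2} = -2 + 529 = 527$)
$\sqrt{V + b{\left(18 \right)}} = \sqrt{527 + \left(-6 + 18 + 2 \cdot 18^{2}\right)} = \sqrt{527 + \left(-6 + 18 + 2 \cdot 324\right)} = \sqrt{527 + \left(-6 + 18 + 648\right)} = \sqrt{527 + 660} = \sqrt{1187}$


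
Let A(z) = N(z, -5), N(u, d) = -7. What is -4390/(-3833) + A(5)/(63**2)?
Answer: 2485297/2173311 ≈ 1.1436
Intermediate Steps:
A(z) = -7
-4390/(-3833) + A(5)/(63**2) = -4390/(-3833) - 7/(63**2) = -4390*(-1/3833) - 7/3969 = 4390/3833 - 7*1/3969 = 4390/3833 - 1/567 = 2485297/2173311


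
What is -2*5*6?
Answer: -60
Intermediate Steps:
-2*5*6 = -10*6 = -60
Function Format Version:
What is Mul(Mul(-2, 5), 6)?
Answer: -60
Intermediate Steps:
Mul(Mul(-2, 5), 6) = Mul(-10, 6) = -60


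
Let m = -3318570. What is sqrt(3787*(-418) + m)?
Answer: 4*I*sqrt(306346) ≈ 2213.9*I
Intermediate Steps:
sqrt(3787*(-418) + m) = sqrt(3787*(-418) - 3318570) = sqrt(-1582966 - 3318570) = sqrt(-4901536) = 4*I*sqrt(306346)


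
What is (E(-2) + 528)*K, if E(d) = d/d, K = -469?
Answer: -248101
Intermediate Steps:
E(d) = 1
(E(-2) + 528)*K = (1 + 528)*(-469) = 529*(-469) = -248101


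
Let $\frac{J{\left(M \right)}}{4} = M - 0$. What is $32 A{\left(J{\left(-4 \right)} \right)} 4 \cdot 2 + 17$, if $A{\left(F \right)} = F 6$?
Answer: $-24559$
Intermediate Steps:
$J{\left(M \right)} = 4 M$ ($J{\left(M \right)} = 4 \left(M - 0\right) = 4 \left(M + 0\right) = 4 M$)
$A{\left(F \right)} = 6 F$
$32 A{\left(J{\left(-4 \right)} \right)} 4 \cdot 2 + 17 = 32 \cdot 6 \cdot 4 \left(-4\right) 4 \cdot 2 + 17 = 32 \cdot 6 \left(-16\right) 4 \cdot 2 + 17 = 32 \left(-96\right) 4 \cdot 2 + 17 = 32 \left(\left(-384\right) 2\right) + 17 = 32 \left(-768\right) + 17 = -24576 + 17 = -24559$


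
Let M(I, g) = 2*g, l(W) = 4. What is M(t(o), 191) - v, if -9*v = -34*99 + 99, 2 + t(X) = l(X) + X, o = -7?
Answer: 19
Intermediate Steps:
t(X) = 2 + X (t(X) = -2 + (4 + X) = 2 + X)
v = 363 (v = -(-34*99 + 99)/9 = -(-3366 + 99)/9 = -1/9*(-3267) = 363)
M(t(o), 191) - v = 2*191 - 1*363 = 382 - 363 = 19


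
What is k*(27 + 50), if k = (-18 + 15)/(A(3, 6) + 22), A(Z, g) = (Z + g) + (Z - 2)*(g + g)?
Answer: -231/43 ≈ -5.3721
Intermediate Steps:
A(Z, g) = Z + g + 2*g*(-2 + Z) (A(Z, g) = (Z + g) + (-2 + Z)*(2*g) = (Z + g) + 2*g*(-2 + Z) = Z + g + 2*g*(-2 + Z))
k = -3/43 (k = (-18 + 15)/((3 - 3*6 + 2*3*6) + 22) = -3/((3 - 18 + 36) + 22) = -3/(21 + 22) = -3/43 ≈ -0.069767)
k*(27 + 50) = -3*(27 + 50)/43 = -3/43*77 = -231/43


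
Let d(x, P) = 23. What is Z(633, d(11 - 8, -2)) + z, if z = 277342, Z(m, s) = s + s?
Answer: 277388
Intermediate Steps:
Z(m, s) = 2*s
Z(633, d(11 - 8, -2)) + z = 2*23 + 277342 = 46 + 277342 = 277388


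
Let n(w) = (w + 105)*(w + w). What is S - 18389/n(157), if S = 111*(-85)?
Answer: -776216969/82268 ≈ -9435.2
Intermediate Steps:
S = -9435
n(w) = 2*w*(105 + w) (n(w) = (105 + w)*(2*w) = 2*w*(105 + w))
S - 18389/n(157) = -9435 - 18389/(2*157*(105 + 157)) = -9435 - 18389/(2*157*262) = -9435 - 18389/82268 = -776216969/82268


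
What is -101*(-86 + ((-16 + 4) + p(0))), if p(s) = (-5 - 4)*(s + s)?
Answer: 9898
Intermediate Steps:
p(s) = -18*s
-101*(-86 + ((-16 + 4) + p(0))) = -101*(-86 + ((-16 + 4) - 18*0)) = -101*(-86 + (-12 + 0)) = -101*(-86 - 12) = -101*(-98) = 9898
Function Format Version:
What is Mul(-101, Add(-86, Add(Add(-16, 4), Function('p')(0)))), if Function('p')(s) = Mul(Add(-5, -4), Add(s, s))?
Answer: 9898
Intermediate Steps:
Function('p')(s) = Mul(-18, s) (Function('p')(s) = Mul(-9, Mul(2, s)) = Mul(-18, s))
Mul(-101, Add(-86, Add(Add(-16, 4), Function('p')(0)))) = Mul(-101, Add(-86, Add(Add(-16, 4), Mul(-18, 0)))) = Mul(-101, Add(-86, Add(-12, 0))) = Mul(-101, Add(-86, -12)) = Mul(-101, -98) = 9898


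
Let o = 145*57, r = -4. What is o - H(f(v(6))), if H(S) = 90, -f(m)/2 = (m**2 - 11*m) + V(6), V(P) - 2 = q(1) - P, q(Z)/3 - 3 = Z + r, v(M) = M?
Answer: 8175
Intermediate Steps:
q(Z) = -3 + 3*Z (q(Z) = 9 + 3*(Z - 4) = 9 + 3*(-4 + Z) = 9 + (-12 + 3*Z) = -3 + 3*Z)
V(P) = 2 - P (V(P) = 2 + ((-3 + 3*1) - P) = 2 + ((-3 + 3) - P) = 2 + (0 - P) = 2 - P)
f(m) = 8 - 2*m**2 + 22*m (f(m) = -2*((m**2 - 11*m) + (2 - 1*6)) = -2*((m**2 - 11*m) + (2 - 6)) = -2*((m**2 - 11*m) - 4) = -2*(-4 + m**2 - 11*m) = 8 - 2*m**2 + 22*m)
o = 8265
o - H(f(v(6))) = 8265 - 1*90 = 8265 - 90 = 8175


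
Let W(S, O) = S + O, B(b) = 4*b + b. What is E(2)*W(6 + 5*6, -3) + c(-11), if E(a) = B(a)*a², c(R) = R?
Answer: 1309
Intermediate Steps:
B(b) = 5*b
E(a) = 5*a³ (E(a) = (5*a)*a² = 5*a³)
W(S, O) = O + S
E(2)*W(6 + 5*6, -3) + c(-11) = (5*2³)*(-3 + (6 + 5*6)) - 11 = (5*8)*(-3 + (6 + 30)) - 11 = 40*(-3 + 36) - 11 = 40*33 - 11 = 1320 - 11 = 1309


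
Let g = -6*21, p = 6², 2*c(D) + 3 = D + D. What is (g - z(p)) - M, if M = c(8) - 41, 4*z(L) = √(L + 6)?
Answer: -183/2 - √42/4 ≈ -93.120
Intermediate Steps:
c(D) = -3/2 + D (c(D) = -3/2 + (D + D)/2 = -3/2 + (2*D)/2 = -3/2 + D)
p = 36
z(L) = √(6 + L)/4 (z(L) = √(L + 6)/4 = √(6 + L)/4)
g = -126
M = -69/2 (M = (-3/2 + 8) - 41 = 13/2 - 41 = -69/2 ≈ -34.500)
(g - z(p)) - M = (-126 - √(6 + 36)/4) - 1*(-69/2) = (-126 - √42/4) + 69/2 = -183/2 - √42/4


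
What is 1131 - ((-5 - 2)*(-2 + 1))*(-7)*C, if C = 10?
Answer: 1621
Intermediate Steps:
1131 - ((-5 - 2)*(-2 + 1))*(-7)*C = 1131 - ((-5 - 2)*(-2 + 1))*(-7)*10 = 1131 - -7*(-1)*(-7)*10 = 1131 - 7*(-7)*10 = 1131 - (-49)*10 = 1131 - 1*(-490) = 1131 + 490 = 1621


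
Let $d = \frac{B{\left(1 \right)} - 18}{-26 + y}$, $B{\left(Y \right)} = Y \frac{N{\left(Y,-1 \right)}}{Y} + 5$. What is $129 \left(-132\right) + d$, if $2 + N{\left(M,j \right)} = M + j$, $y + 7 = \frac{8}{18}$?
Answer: $- \frac{4989069}{293} \approx -17028.0$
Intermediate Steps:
$y = - \frac{59}{9}$ ($y = -7 + \frac{8}{18} = -7 + 8 \cdot \frac{1}{18} = -7 + \frac{4}{9} = - \frac{59}{9} \approx -6.5556$)
$N{\left(M,j \right)} = -2 + M + j$ ($N{\left(M,j \right)} = -2 + \left(M + j\right) = -2 + M + j$)
$B{\left(Y \right)} = 2 + Y$ ($B{\left(Y \right)} = Y \frac{-2 + Y - 1}{Y} + 5 = Y \frac{-3 + Y}{Y} + 5 = \left(-3 + Y\right) + 5 = 2 + Y$)
$d = \frac{135}{293}$ ($d = \frac{\left(2 + 1\right) - 18}{-26 - \frac{59}{9}} = \frac{3 - 18}{- \frac{293}{9}} = \left(-15\right) \left(- \frac{9}{293}\right) = \frac{135}{293} \approx 0.46075$)
$129 \left(-132\right) + d = 129 \left(-132\right) + \frac{135}{293} = -17028 + \frac{135}{293} = - \frac{4989069}{293}$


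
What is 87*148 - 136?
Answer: 12740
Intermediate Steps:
87*148 - 136 = 12876 - 136 = 12740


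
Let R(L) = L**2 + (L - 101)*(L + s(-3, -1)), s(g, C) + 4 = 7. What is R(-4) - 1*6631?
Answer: -6510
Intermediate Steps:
s(g, C) = 3 (s(g, C) = -4 + 7 = 3)
R(L) = L**2 + (-101 + L)*(3 + L) (R(L) = L**2 + (L - 101)*(L + 3) = L**2 + (-101 + L)*(3 + L))
R(-4) - 1*6631 = (-303 - 98*(-4) + 2*(-4)**2) - 1*6631 = (-303 + 392 + 2*16) - 6631 = (-303 + 392 + 32) - 6631 = 121 - 6631 = -6510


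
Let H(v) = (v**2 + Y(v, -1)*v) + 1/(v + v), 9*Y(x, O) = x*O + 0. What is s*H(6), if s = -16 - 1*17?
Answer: -4235/4 ≈ -1058.8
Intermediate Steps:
Y(x, O) = O*x/9 (Y(x, O) = (x*O + 0)/9 = (O*x + 0)/9 = (O*x)/9 = O*x/9)
H(v) = 1/(2*v) + 8*v**2/9 (H(v) = (v**2 + ((1/9)*(-1)*v)*v) + 1/(v + v) = (v**2 + (-v/9)*v) + 1/(2*v) = (v**2 - v**2/9) + 1/(2*v) = 8*v**2/9 + 1/(2*v) = 1/(2*v) + 8*v**2/9)
s = -33 (s = -16 - 17 = -33)
s*H(6) = -11*(9 + 16*6**3)/(6*6) = -11*(9 + 16*216)/(6*6) = -11*(9 + 3456)/(6*6) = -11*3465/(6*6) = -33*385/12 = -4235/4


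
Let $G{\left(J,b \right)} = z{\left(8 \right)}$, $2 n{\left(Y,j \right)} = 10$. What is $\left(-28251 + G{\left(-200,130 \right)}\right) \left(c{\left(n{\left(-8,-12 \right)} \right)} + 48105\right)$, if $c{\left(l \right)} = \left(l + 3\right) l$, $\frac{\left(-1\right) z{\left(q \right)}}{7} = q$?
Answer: $-1362840515$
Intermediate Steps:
$z{\left(q \right)} = - 7 q$
$n{\left(Y,j \right)} = 5$ ($n{\left(Y,j \right)} = \frac{1}{2} \cdot 10 = 5$)
$G{\left(J,b \right)} = -56$ ($G{\left(J,b \right)} = \left(-7\right) 8 = -56$)
$c{\left(l \right)} = l \left(3 + l\right)$ ($c{\left(l \right)} = \left(3 + l\right) l = l \left(3 + l\right)$)
$\left(-28251 + G{\left(-200,130 \right)}\right) \left(c{\left(n{\left(-8,-12 \right)} \right)} + 48105\right) = \left(-28251 - 56\right) \left(5 \left(3 + 5\right) + 48105\right) = - 28307 \left(5 \cdot 8 + 48105\right) = - 28307 \left(40 + 48105\right) = \left(-28307\right) 48145 = -1362840515$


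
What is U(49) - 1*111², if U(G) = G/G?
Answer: -12320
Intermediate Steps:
U(G) = 1
U(49) - 1*111² = 1 - 1*111² = 1 - 1*12321 = 1 - 12321 = -12320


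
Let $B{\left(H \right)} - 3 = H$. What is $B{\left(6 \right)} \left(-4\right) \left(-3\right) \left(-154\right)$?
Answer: $-16632$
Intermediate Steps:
$B{\left(H \right)} = 3 + H$
$B{\left(6 \right)} \left(-4\right) \left(-3\right) \left(-154\right) = \left(3 + 6\right) \left(-4\right) \left(-3\right) \left(-154\right) = 9 \left(-4\right) \left(-3\right) \left(-154\right) = \left(-36\right) \left(-3\right) \left(-154\right) = 108 \left(-154\right) = -16632$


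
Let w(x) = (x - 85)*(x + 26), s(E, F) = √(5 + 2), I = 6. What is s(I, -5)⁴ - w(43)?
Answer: 2947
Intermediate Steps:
s(E, F) = √7
w(x) = (-85 + x)*(26 + x)
s(I, -5)⁴ - w(43) = (√7)⁴ - (-2210 + 43² - 59*43) = 49 - (-2210 + 1849 - 2537) = 49 - 1*(-2898) = 49 + 2898 = 2947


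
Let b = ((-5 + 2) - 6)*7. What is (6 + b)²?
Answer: 3249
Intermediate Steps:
b = -63 (b = (-3 - 6)*7 = -9*7 = -63)
(6 + b)² = (6 - 63)² = (-57)² = 3249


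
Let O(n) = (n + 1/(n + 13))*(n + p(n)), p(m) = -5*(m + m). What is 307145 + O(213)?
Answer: -22867693/226 ≈ -1.0118e+5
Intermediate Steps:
p(m) = -10*m
O(n) = -9*n*(n + 1/(13 + n)) (O(n) = (n + 1/(n + 13))*(n - 10*n) = (n + 1/(13 + n))*(-9*n) = -9*n*(n + 1/(13 + n)))
307145 + O(213) = 307145 + 9*213*(-1 - 1*213² - 13*213)/(13 + 213) = 307145 + 9*213*(-1 - 1*45369 - 2769)/226 = 307145 + 9*213*(1/226)*(-1 - 45369 - 2769) = 307145 + 9*213*(1/226)*(-48139) = 307145 - 92282463/226 = -22867693/226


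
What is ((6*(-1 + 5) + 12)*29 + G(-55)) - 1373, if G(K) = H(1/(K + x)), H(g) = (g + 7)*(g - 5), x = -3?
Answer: -1224611/3364 ≈ -364.03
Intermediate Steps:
H(g) = (-5 + g)*(7 + g) (H(g) = (7 + g)*(-5 + g) = (-5 + g)*(7 + g))
G(K) = -35 + (-3 + K)⁻² + 2/(-3 + K) (G(K) = -35 + (1/(K - 3))² + 2/(K - 3) = -35 + (1/(-3 + K))² + 2/(-3 + K) = -35 + (-3 + K)⁻² + 2/(-3 + K))
((6*(-1 + 5) + 12)*29 + G(-55)) - 1373 = ((6*(-1 + 5) + 12)*29 + (-320 - 35*(-55)² + 212*(-55))/(9 + (-55)² - 6*(-55))) - 1373 = ((6*4 + 12)*29 + (-320 - 35*3025 - 11660)/(9 + 3025 + 330)) - 1373 = ((24 + 12)*29 + (-320 - 105875 - 11660)/3364) - 1373 = (36*29 + (1/3364)*(-117855)) - 1373 = (1044 - 117855/3364) - 1373 = 3394161/3364 - 1373 = -1224611/3364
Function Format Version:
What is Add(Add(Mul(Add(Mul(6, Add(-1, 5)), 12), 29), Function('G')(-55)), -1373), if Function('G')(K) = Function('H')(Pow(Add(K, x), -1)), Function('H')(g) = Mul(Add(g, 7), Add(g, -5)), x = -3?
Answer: Rational(-1224611, 3364) ≈ -364.03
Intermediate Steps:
Function('H')(g) = Mul(Add(-5, g), Add(7, g)) (Function('H')(g) = Mul(Add(7, g), Add(-5, g)) = Mul(Add(-5, g), Add(7, g)))
Function('G')(K) = Add(-35, Pow(Add(-3, K), -2), Mul(2, Pow(Add(-3, K), -1))) (Function('G')(K) = Add(-35, Pow(Pow(Add(K, -3), -1), 2), Mul(2, Pow(Add(K, -3), -1))) = Add(-35, Pow(Pow(Add(-3, K), -1), 2), Mul(2, Pow(Add(-3, K), -1))) = Add(-35, Pow(Add(-3, K), -2), Mul(2, Pow(Add(-3, K), -1))))
Add(Add(Mul(Add(Mul(6, Add(-1, 5)), 12), 29), Function('G')(-55)), -1373) = Add(Add(Mul(Add(Mul(6, Add(-1, 5)), 12), 29), Mul(Pow(Add(9, Pow(-55, 2), Mul(-6, -55)), -1), Add(-320, Mul(-35, Pow(-55, 2)), Mul(212, -55)))), -1373) = Add(Add(Mul(Add(Mul(6, 4), 12), 29), Mul(Pow(Add(9, 3025, 330), -1), Add(-320, Mul(-35, 3025), -11660))), -1373) = Add(Add(Mul(Add(24, 12), 29), Mul(Pow(3364, -1), Add(-320, -105875, -11660))), -1373) = Add(Add(Mul(36, 29), Mul(Rational(1, 3364), -117855)), -1373) = Add(Add(1044, Rational(-117855, 3364)), -1373) = Add(Rational(3394161, 3364), -1373) = Rational(-1224611, 3364)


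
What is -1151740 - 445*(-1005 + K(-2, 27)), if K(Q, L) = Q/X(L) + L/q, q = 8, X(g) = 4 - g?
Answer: -129914225/184 ≈ -7.0606e+5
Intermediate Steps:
K(Q, L) = L/8 + Q/(4 - L) (K(Q, L) = Q/(4 - L) + L/8 = L/8 + Q/(4 - L))
-1151740 - 445*(-1005 + K(-2, 27)) = -1151740 - 445*(-1005 + (-1*(-2) + (⅛)*27*(-4 + 27))/(-4 + 27)) = -1151740 - 445*(-1005 + (2 + (⅛)*27*23)/23) = -1151740 - 445*(-1005 + (2 + 621/8)/23) = -1151740 - 445*(-1005 + (1/23)*(637/8)) = -1151740 - 445*(-1005 + 637/184) = -1151740 - 445*(-184283/184) = -1151740 + 82005935/184 = -129914225/184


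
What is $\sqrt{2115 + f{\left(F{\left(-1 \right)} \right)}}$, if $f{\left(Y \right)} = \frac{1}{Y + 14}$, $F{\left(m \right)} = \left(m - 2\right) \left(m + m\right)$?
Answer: $\frac{\sqrt{211505}}{10} \approx 45.99$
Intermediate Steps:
$F{\left(m \right)} = 2 m \left(-2 + m\right)$ ($F{\left(m \right)} = \left(-2 + m\right) 2 m = 2 m \left(-2 + m\right)$)
$f{\left(Y \right)} = \frac{1}{14 + Y}$
$\sqrt{2115 + f{\left(F{\left(-1 \right)} \right)}} = \sqrt{2115 + \frac{1}{14 + 2 \left(-1\right) \left(-2 - 1\right)}} = \sqrt{2115 + \frac{1}{14 + 2 \left(-1\right) \left(-3\right)}} = \sqrt{2115 + \frac{1}{14 + 6}} = \sqrt{2115 + \frac{1}{20}} = \sqrt{\frac{42301}{20}} = \frac{\sqrt{211505}}{10}$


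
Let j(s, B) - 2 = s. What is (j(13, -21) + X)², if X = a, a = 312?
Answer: 106929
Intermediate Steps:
j(s, B) = 2 + s
X = 312
(j(13, -21) + X)² = ((2 + 13) + 312)² = (15 + 312)² = 327² = 106929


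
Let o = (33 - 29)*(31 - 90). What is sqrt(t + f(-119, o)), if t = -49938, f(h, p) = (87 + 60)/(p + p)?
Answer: 3*I*sqrt(309040466)/236 ≈ 223.47*I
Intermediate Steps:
o = -236 (o = 4*(-59) = -236)
f(h, p) = 147/(2*p) (f(h, p) = 147/((2*p)) = 147*(1/(2*p)) = 147/(2*p))
sqrt(t + f(-119, o)) = sqrt(-49938 + (147/2)/(-236)) = sqrt(-49938 + (147/2)*(-1/236)) = sqrt(-49938 - 147/472) = sqrt(-23570883/472) = 3*I*sqrt(309040466)/236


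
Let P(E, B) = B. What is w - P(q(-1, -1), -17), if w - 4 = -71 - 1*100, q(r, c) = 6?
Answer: -150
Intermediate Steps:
w = -167 (w = 4 + (-71 - 1*100) = 4 + (-71 - 100) = 4 - 171 = -167)
w - P(q(-1, -1), -17) = -167 - 1*(-17) = -167 + 17 = -150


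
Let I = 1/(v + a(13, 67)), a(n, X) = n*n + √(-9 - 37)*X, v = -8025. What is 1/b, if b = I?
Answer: -7856 + 67*I*√46 ≈ -7856.0 + 454.42*I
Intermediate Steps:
a(n, X) = n² + I*X*√46 (a(n, X) = n² + √(-46)*X = n² + (I*√46)*X = n² + I*X*√46)
I = 1/(-7856 + 67*I*√46) (I = 1/(-8025 + (13² + I*67*√46)) = 1/(-8025 + (169 + 67*I*√46)) = 1/(-7856 + 67*I*√46) ≈ -0.00012687 - 7.3384e-6*I)
b = -3928/30961615 - 67*I*√46/61923230 ≈ -0.00012687 - 7.3384e-6*I
1/b = 1/(-3928/30961615 - 67*I*√46/61923230)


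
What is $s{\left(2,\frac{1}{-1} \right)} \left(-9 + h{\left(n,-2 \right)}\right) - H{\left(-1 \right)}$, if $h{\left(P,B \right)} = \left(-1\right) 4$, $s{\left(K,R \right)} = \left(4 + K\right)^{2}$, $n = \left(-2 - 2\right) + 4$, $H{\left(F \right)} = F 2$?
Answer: $-466$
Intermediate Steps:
$H{\left(F \right)} = 2 F$
$n = 0$ ($n = -4 + 4 = 0$)
$h{\left(P,B \right)} = -4$
$s{\left(2,\frac{1}{-1} \right)} \left(-9 + h{\left(n,-2 \right)}\right) - H{\left(-1 \right)} = \left(4 + 2\right)^{2} \left(-9 - 4\right) - 2 \left(-1\right) = 6^{2} \left(-13\right) - -2 = 36 \left(-13\right) + 2 = -468 + 2 = -466$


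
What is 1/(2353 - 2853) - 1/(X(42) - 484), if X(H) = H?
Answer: 29/110500 ≈ 0.00026244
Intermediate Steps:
1/(2353 - 2853) - 1/(X(42) - 484) = 1/(2353 - 2853) - 1/(42 - 484) = 1/(-500) - 1/(-442) = -1/500 - 1*(-1/442) = -1/500 + 1/442 = 29/110500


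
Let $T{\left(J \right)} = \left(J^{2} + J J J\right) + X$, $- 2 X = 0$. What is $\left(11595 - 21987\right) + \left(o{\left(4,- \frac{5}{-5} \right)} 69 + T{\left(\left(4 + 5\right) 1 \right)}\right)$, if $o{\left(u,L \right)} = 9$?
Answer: $-8961$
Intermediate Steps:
$X = 0$ ($X = \left(- \frac{1}{2}\right) 0 = 0$)
$T{\left(J \right)} = J^{2} + J^{3}$ ($T{\left(J \right)} = \left(J^{2} + J J J\right) + 0 = \left(J^{2} + J^{2} J\right) + 0 = \left(J^{2} + J^{3}\right) + 0 = J^{2} + J^{3}$)
$\left(11595 - 21987\right) + \left(o{\left(4,- \frac{5}{-5} \right)} 69 + T{\left(\left(4 + 5\right) 1 \right)}\right) = \left(11595 - 21987\right) + \left(9 \cdot 69 + \left(\left(4 + 5\right) 1\right)^{2} \left(1 + \left(4 + 5\right) 1\right)\right) = -10392 + \left(621 + \left(9 \cdot 1\right)^{2} \left(1 + 9 \cdot 1\right)\right) = -10392 + \left(621 + 9^{2} \left(1 + 9\right)\right) = -10392 + \left(621 + 81 \cdot 10\right) = -10392 + \left(621 + 810\right) = -10392 + 1431 = -8961$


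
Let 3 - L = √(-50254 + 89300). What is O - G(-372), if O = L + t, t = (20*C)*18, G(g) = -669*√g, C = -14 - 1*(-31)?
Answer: 6123 - √39046 + 1338*I*√93 ≈ 5925.4 + 12903.0*I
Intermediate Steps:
C = 17 (C = -14 + 31 = 17)
L = 3 - √39046 (L = 3 - √(-50254 + 89300) = 3 - √39046 ≈ -194.60)
t = 6120 (t = (20*17)*18 = 340*18 = 6120)
O = 6123 - √39046 (O = (3 - √39046) + 6120 = 6123 - √39046 ≈ 5925.4)
O - G(-372) = (6123 - √39046) - (-669)*√(-372) = (6123 - √39046) - (-669)*2*I*√93 = (6123 - √39046) - (-1338)*I*√93 = (6123 - √39046) + 1338*I*√93 = 6123 - √39046 + 1338*I*√93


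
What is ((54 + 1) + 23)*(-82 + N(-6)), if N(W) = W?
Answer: -6864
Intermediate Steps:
((54 + 1) + 23)*(-82 + N(-6)) = ((54 + 1) + 23)*(-82 - 6) = (55 + 23)*(-88) = 78*(-88) = -6864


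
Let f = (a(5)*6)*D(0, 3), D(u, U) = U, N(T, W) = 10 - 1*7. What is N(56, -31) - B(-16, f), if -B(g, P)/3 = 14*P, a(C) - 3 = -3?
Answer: 3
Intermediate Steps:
N(T, W) = 3 (N(T, W) = 10 - 7 = 3)
a(C) = 0 (a(C) = 3 - 3 = 0)
f = 0 (f = (0*6)*3 = 0*3 = 0)
B(g, P) = -42*P
N(56, -31) - B(-16, f) = 3 - (-42)*0 = 3 - 1*0 = 3 + 0 = 3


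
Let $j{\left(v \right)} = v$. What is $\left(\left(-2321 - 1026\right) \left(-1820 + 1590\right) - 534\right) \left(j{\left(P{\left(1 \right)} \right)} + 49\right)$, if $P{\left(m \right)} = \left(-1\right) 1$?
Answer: $36925248$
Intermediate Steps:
$P{\left(m \right)} = -1$
$\left(\left(-2321 - 1026\right) \left(-1820 + 1590\right) - 534\right) \left(j{\left(P{\left(1 \right)} \right)} + 49\right) = \left(\left(-2321 - 1026\right) \left(-1820 + 1590\right) - 534\right) \left(-1 + 49\right) = \left(\left(-3347\right) \left(-230\right) - 534\right) 48 = \left(769810 - 534\right) 48 = 769276 \cdot 48 = 36925248$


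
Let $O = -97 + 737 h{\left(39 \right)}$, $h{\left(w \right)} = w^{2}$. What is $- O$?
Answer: $-1120880$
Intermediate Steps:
$O = 1120880$ ($O = -97 + 737 \cdot 39^{2} = -97 + 737 \cdot 1521 = -97 + 1120977 = 1120880$)
$- O = \left(-1\right) 1120880 = -1120880$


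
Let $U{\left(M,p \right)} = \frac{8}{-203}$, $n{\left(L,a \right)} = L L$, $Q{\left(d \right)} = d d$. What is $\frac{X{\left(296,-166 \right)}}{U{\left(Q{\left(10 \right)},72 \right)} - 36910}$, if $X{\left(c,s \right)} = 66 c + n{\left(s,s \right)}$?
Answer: $- \frac{4779838}{3746369} \approx -1.2759$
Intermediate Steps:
$Q{\left(d \right)} = d^{2}$
$n{\left(L,a \right)} = L^{2}$
$U{\left(M,p \right)} = - \frac{8}{203}$ ($U{\left(M,p \right)} = 8 \left(- \frac{1}{203}\right) = - \frac{8}{203}$)
$X{\left(c,s \right)} = s^{2} + 66 c$ ($X{\left(c,s \right)} = 66 c + s^{2} = s^{2} + 66 c$)
$\frac{X{\left(296,-166 \right)}}{U{\left(Q{\left(10 \right)},72 \right)} - 36910} = \frac{\left(-166\right)^{2} + 66 \cdot 296}{- \frac{8}{203} - 36910} = \frac{27556 + 19536}{- \frac{8}{203} - 36910} = \frac{47092}{- \frac{7492738}{203}} = 47092 \left(- \frac{203}{7492738}\right) = - \frac{4779838}{3746369}$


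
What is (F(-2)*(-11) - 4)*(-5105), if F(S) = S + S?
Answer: -204200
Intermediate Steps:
F(S) = 2*S
(F(-2)*(-11) - 4)*(-5105) = ((2*(-2))*(-11) - 4)*(-5105) = (-4*(-11) - 4)*(-5105) = (44 - 4)*(-5105) = 40*(-5105) = -204200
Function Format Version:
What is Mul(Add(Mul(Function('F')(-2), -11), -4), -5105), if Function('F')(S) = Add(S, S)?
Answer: -204200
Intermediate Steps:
Function('F')(S) = Mul(2, S)
Mul(Add(Mul(Function('F')(-2), -11), -4), -5105) = Mul(Add(Mul(Mul(2, -2), -11), -4), -5105) = Mul(Add(Mul(-4, -11), -4), -5105) = Mul(Add(44, -4), -5105) = Mul(40, -5105) = -204200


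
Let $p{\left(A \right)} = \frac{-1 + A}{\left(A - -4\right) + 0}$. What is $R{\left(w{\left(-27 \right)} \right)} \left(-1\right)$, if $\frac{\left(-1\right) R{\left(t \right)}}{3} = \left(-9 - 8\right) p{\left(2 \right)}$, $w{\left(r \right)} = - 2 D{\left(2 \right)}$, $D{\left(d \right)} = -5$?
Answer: $- \frac{17}{2} \approx -8.5$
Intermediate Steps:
$p{\left(A \right)} = \frac{-1 + A}{4 + A}$ ($p{\left(A \right)} = \frac{-1 + A}{\left(A + 4\right) + 0} = \frac{-1 + A}{\left(4 + A\right) + 0} = \frac{-1 + A}{4 + A}$)
$w{\left(r \right)} = 10$ ($w{\left(r \right)} = \left(-2\right) \left(-5\right) = 10$)
$R{\left(t \right)} = \frac{17}{2}$ ($R{\left(t \right)} = - 3 \left(-9 - 8\right) \frac{-1 + 2}{4 + 2} = - 3 \left(- 17 \cdot \frac{1}{6} \cdot 1\right) = - 3 \left(\left(-17\right) \frac{1}{6}\right) = \left(-3\right) \left(- \frac{17}{6}\right) = \frac{17}{2}$)
$R{\left(w{\left(-27 \right)} \right)} \left(-1\right) = \frac{17}{2} \left(-1\right) = - \frac{17}{2}$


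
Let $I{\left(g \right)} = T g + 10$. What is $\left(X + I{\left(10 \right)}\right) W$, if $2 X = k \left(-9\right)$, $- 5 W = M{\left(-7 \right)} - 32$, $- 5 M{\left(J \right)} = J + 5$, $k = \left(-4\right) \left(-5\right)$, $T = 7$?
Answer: $- \frac{316}{5} \approx -63.2$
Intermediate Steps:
$k = 20$
$M{\left(J \right)} = -1 - \frac{J}{5}$ ($M{\left(J \right)} = - \frac{J + 5}{5} = - \frac{5 + J}{5} = -1 - \frac{J}{5}$)
$W = \frac{158}{25}$ ($W = - \frac{\left(-1 - - \frac{7}{5}\right) - 32}{5} = - \frac{\left(-1 + \frac{7}{5}\right) - 32}{5} = - \frac{\frac{2}{5} - 32}{5} = \left(- \frac{1}{5}\right) \left(- \frac{158}{5}\right) = \frac{158}{25} \approx 6.32$)
$I{\left(g \right)} = 10 + 7 g$ ($I{\left(g \right)} = 7 g + 10 = 10 + 7 g$)
$X = -90$ ($X = \frac{20 \left(-9\right)}{2} = \frac{1}{2} \left(-180\right) = -90$)
$\left(X + I{\left(10 \right)}\right) W = \left(-90 + \left(10 + 7 \cdot 10\right)\right) \frac{158}{25} = \left(-90 + \left(10 + 70\right)\right) \frac{158}{25} = \left(-90 + 80\right) \frac{158}{25} = \left(-10\right) \frac{158}{25} = - \frac{316}{5}$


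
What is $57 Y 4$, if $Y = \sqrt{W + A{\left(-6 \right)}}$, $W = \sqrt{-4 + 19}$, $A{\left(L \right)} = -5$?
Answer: $228 \sqrt{-5 + \sqrt{15}} \approx 242.05 i$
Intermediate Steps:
$W = \sqrt{15} \approx 3.873$
$Y = \sqrt{-5 + \sqrt{15}}$ ($Y = \sqrt{\sqrt{15} - 5} = \sqrt{-5 + \sqrt{15}} \approx 1.0616 i$)
$57 Y 4 = 57 \sqrt{-5 + \sqrt{15}} \cdot 4 = 228 \sqrt{-5 + \sqrt{15}}$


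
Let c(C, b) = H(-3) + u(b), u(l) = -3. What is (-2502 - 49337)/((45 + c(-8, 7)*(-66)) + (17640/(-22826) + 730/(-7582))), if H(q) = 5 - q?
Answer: 2242901580037/12368607020 ≈ 181.34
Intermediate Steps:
c(C, b) = 5 (c(C, b) = (5 - 1*(-3)) - 3 = (5 + 3) - 3 = 8 - 3 = 5)
(-2502 - 49337)/((45 + c(-8, 7)*(-66)) + (17640/(-22826) + 730/(-7582))) = (-2502 - 49337)/((45 + 5*(-66)) + (17640/(-22826) + 730/(-7582))) = -51839/((45 - 330) + (17640*(-1/22826) + 730*(-1/7582))) = -51839/(-285 + (-8820/11413 - 365/3791)) = -51839/(-285 - 37602365/43266683) = -51839/(-12368607020/43266683) = -51839*(-43266683/12368607020) = 2242901580037/12368607020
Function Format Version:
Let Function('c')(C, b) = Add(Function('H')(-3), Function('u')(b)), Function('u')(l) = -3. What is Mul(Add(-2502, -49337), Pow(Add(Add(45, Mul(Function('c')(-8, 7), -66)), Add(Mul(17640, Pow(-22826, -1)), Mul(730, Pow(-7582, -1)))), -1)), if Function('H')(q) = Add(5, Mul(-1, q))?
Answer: Rational(2242901580037, 12368607020) ≈ 181.34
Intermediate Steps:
Function('c')(C, b) = 5 (Function('c')(C, b) = Add(Add(5, Mul(-1, -3)), -3) = Add(Add(5, 3), -3) = Add(8, -3) = 5)
Mul(Add(-2502, -49337), Pow(Add(Add(45, Mul(Function('c')(-8, 7), -66)), Add(Mul(17640, Pow(-22826, -1)), Mul(730, Pow(-7582, -1)))), -1)) = Mul(Add(-2502, -49337), Pow(Add(Add(45, Mul(5, -66)), Add(Mul(17640, Pow(-22826, -1)), Mul(730, Pow(-7582, -1)))), -1)) = Mul(-51839, Pow(Add(Add(45, -330), Add(Mul(17640, Rational(-1, 22826)), Mul(730, Rational(-1, 7582)))), -1)) = Mul(-51839, Pow(Add(-285, Add(Rational(-8820, 11413), Rational(-365, 3791))), -1)) = Mul(-51839, Pow(Add(-285, Rational(-37602365, 43266683)), -1)) = Mul(-51839, Pow(Rational(-12368607020, 43266683), -1)) = Mul(-51839, Rational(-43266683, 12368607020)) = Rational(2242901580037, 12368607020)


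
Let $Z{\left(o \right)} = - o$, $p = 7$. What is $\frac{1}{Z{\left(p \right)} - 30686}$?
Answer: $- \frac{1}{30693} \approx -3.2581 \cdot 10^{-5}$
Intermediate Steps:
$\frac{1}{Z{\left(p \right)} - 30686} = \frac{1}{\left(-1\right) 7 - 30686} = \frac{1}{-7 - 30686} = \frac{1}{-30693} = - \frac{1}{30693}$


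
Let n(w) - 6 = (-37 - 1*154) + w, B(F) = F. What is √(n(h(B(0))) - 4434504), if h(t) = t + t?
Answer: I*√4434689 ≈ 2105.9*I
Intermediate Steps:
h(t) = 2*t
n(w) = -185 + w (n(w) = 6 + ((-37 - 1*154) + w) = 6 + ((-37 - 154) + w) = 6 + (-191 + w) = -185 + w)
√(n(h(B(0))) - 4434504) = √((-185 + 2*0) - 4434504) = √((-185 + 0) - 4434504) = √(-185 - 4434504) = √(-4434689) = I*√4434689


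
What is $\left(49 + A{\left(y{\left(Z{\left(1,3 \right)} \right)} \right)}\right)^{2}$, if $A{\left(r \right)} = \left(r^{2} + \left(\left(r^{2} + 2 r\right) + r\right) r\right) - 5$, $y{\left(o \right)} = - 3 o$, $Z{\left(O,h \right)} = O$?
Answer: $2809$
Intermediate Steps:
$A{\left(r \right)} = -5 + r^{2} + r \left(r^{2} + 3 r\right)$ ($A{\left(r \right)} = \left(r^{2} + \left(r^{2} + 3 r\right) r\right) - 5 = \left(r^{2} + r \left(r^{2} + 3 r\right)\right) - 5 = -5 + r^{2} + r \left(r^{2} + 3 r\right)$)
$\left(49 + A{\left(y{\left(Z{\left(1,3 \right)} \right)} \right)}\right)^{2} = \left(49 + \left(-5 + \left(\left(-3\right) 1\right)^{3} + 4 \left(\left(-3\right) 1\right)^{2}\right)\right)^{2} = \left(49 + \left(-5 + \left(-3\right)^{3} + 4 \left(-3\right)^{2}\right)\right)^{2} = \left(49 - -4\right)^{2} = \left(49 + 4\right)^{2} = 53^{2} = 2809$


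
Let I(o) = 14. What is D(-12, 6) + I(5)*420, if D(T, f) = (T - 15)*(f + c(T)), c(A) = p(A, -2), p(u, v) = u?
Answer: 6042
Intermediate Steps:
c(A) = A
D(T, f) = (-15 + T)*(T + f) (D(T, f) = (T - 15)*(f + T) = (-15 + T)*(T + f))
D(-12, 6) + I(5)*420 = ((-12)² - 15*(-12) - 15*6 - 12*6) + 14*420 = (144 + 180 - 90 - 72) + 5880 = 162 + 5880 = 6042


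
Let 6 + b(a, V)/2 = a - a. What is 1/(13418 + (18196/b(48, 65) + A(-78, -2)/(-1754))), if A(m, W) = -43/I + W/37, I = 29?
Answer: 5646126/67198314557 ≈ 8.4022e-5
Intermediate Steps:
A(m, W) = -43/29 + W/37
b(a, V) = -12 (b(a, V) = -12 + 2*(a - a) = -12 + 2*0 = -12 + 0 = -12)
1/(13418 + (18196/b(48, 65) + A(-78, -2)/(-1754))) = 1/(13418 + (18196/(-12) + (-43/29 + (1/37)*(-2))/(-1754))) = 1/(13418 + (18196*(-1/12) + (-43/29 - 2/37)*(-1/1754))) = 1/(13418 + (-4549/3 - 1649/1073*(-1/1754))) = 1/(13418 + (-4549/3 + 1649/1882042)) = 1/(13418 - 8561404111/5646126) = 1/(67198314557/5646126) = 5646126/67198314557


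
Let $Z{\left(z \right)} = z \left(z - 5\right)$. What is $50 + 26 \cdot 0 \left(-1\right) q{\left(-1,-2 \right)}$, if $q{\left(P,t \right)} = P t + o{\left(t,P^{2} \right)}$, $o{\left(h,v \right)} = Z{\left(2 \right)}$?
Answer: $50$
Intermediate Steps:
$Z{\left(z \right)} = z \left(-5 + z\right)$
$o{\left(h,v \right)} = -6$ ($o{\left(h,v \right)} = 2 \left(-5 + 2\right) = 2 \left(-3\right) = -6$)
$q{\left(P,t \right)} = -6 + P t$ ($q{\left(P,t \right)} = P t - 6 = -6 + P t$)
$50 + 26 \cdot 0 \left(-1\right) q{\left(-1,-2 \right)} = 50 + 26 \cdot 0 \left(-1\right) \left(-6 - -2\right) = 50 + 26 \cdot 0 \left(-6 + 2\right) = 50 + 26 \cdot 0 \left(-4\right) = 50 + 26 \cdot 0 = 50 + 0 = 50$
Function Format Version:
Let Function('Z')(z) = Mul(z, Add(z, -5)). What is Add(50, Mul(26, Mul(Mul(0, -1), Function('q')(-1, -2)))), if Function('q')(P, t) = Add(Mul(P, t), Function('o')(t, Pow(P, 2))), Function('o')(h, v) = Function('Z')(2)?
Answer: 50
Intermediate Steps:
Function('Z')(z) = Mul(z, Add(-5, z))
Function('o')(h, v) = -6 (Function('o')(h, v) = Mul(2, Add(-5, 2)) = Mul(2, -3) = -6)
Function('q')(P, t) = Add(-6, Mul(P, t)) (Function('q')(P, t) = Add(Mul(P, t), -6) = Add(-6, Mul(P, t)))
Add(50, Mul(26, Mul(Mul(0, -1), Function('q')(-1, -2)))) = Add(50, Mul(26, Mul(Mul(0, -1), Add(-6, Mul(-1, -2))))) = Add(50, Mul(26, Mul(0, Add(-6, 2)))) = Add(50, Mul(26, Mul(0, -4))) = Add(50, Mul(26, 0)) = Add(50, 0) = 50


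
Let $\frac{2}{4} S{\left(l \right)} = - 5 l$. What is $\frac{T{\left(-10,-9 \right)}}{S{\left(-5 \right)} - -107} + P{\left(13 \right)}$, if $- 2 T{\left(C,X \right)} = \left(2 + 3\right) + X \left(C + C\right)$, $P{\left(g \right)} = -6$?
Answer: $- \frac{2069}{314} \approx -6.5892$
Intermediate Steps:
$S{\left(l \right)} = - 10 l$ ($S{\left(l \right)} = 2 \left(- 5 l\right) = - 10 l$)
$T{\left(C,X \right)} = - \frac{5}{2} - C X$ ($T{\left(C,X \right)} = - \frac{\left(2 + 3\right) + X \left(C + C\right)}{2} = - \frac{5 + X 2 C}{2} = - \frac{5 + 2 C X}{2} = - \frac{5}{2} - C X$)
$\frac{T{\left(-10,-9 \right)}}{S{\left(-5 \right)} - -107} + P{\left(13 \right)} = \frac{- \frac{5}{2} - \left(-10\right) \left(-9\right)}{\left(-10\right) \left(-5\right) - -107} - 6 = \frac{- \frac{5}{2} - 90}{50 + 107} - 6 = - \frac{185}{2 \cdot 157} - 6 = \left(- \frac{185}{2}\right) \frac{1}{157} - 6 = - \frac{185}{314} - 6 = - \frac{2069}{314}$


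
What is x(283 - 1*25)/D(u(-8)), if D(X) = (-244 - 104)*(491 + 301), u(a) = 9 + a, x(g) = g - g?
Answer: 0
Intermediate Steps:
x(g) = 0
D(X) = -275616 (D(X) = -348*792 = -275616)
x(283 - 1*25)/D(u(-8)) = 0/(-275616) = 0*(-1/275616) = 0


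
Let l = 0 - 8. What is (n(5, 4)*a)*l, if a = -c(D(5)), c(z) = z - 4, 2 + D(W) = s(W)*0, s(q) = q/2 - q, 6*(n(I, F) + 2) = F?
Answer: 64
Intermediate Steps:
n(I, F) = -2 + F/6
s(q) = -q/2 (s(q) = q*(½) - q = q/2 - q = -q/2)
D(W) = -2 (D(W) = -2 - W/2*0 = -2 + 0 = -2)
l = -8
c(z) = -4 + z
a = 6 (a = -(-4 - 2) = -1*(-6) = 6)
(n(5, 4)*a)*l = ((-2 + (⅙)*4)*6)*(-8) = ((-2 + ⅔)*6)*(-8) = -4/3*6*(-8) = -8*(-8) = 64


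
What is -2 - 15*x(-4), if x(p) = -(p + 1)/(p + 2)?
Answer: 41/2 ≈ 20.500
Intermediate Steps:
x(p) = -(1 + p)/(2 + p)
-2 - 15*x(-4) = -2 - 15*(-1 - 1*(-4))/(2 - 4) = -2 - 15*(-1 + 4)/(-2) = -2 - (-15)*3/2 = -2 - 15*(-3/2) = -2 + 45/2 = 41/2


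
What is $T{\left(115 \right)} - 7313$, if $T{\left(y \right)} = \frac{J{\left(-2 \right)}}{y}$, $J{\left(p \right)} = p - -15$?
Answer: $- \frac{840982}{115} \approx -7312.9$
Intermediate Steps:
$J{\left(p \right)} = 15 + p$ ($J{\left(p \right)} = p + 15 = 15 + p$)
$T{\left(y \right)} = \frac{13}{y}$ ($T{\left(y \right)} = \frac{15 - 2}{y} = \frac{13}{y}$)
$T{\left(115 \right)} - 7313 = \frac{13}{115} - 7313 = - \frac{840982}{115}$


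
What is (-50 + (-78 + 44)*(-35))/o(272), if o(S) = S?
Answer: 285/68 ≈ 4.1912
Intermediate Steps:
(-50 + (-78 + 44)*(-35))/o(272) = (-50 + (-78 + 44)*(-35))/272 = (-50 - 34*(-35))*(1/272) = (-50 + 1190)*(1/272) = 1140*(1/272) = 285/68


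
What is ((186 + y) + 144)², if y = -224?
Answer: 11236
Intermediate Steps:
((186 + y) + 144)² = ((186 - 224) + 144)² = (-38 + 144)² = 106² = 11236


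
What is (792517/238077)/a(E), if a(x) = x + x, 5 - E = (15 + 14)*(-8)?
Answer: 792517/112848498 ≈ 0.0070228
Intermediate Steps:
E = 237 (E = 5 - (15 + 14)*(-8) = 5 - 29*(-8) = 5 - 1*(-232) = 5 + 232 = 237)
a(x) = 2*x
(792517/238077)/a(E) = (792517/238077)/((2*237)) = (792517*(1/238077))/474 = (792517/238077)*(1/474) = 792517/112848498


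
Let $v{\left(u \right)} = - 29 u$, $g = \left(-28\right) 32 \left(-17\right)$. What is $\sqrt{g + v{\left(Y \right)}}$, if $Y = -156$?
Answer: $2 \sqrt{4939} \approx 140.56$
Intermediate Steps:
$g = 15232$ ($g = \left(-896\right) \left(-17\right) = 15232$)
$\sqrt{g + v{\left(Y \right)}} = \sqrt{15232 - -4524} = \sqrt{15232 + 4524} = \sqrt{19756} = 2 \sqrt{4939}$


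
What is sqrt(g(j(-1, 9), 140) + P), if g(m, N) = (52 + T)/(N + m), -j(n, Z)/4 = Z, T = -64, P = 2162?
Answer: sqrt(1461434)/26 ≈ 46.496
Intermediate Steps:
j(n, Z) = -4*Z
g(m, N) = -12/(N + m) (g(m, N) = (52 - 64)/(N + m) = -12/(N + m))
sqrt(g(j(-1, 9), 140) + P) = sqrt(-12/(140 - 4*9) + 2162) = sqrt(-12/(140 - 36) + 2162) = sqrt(-12/104 + 2162) = sqrt(-12*1/104 + 2162) = sqrt(-3/26 + 2162) = sqrt(56209/26) = sqrt(1461434)/26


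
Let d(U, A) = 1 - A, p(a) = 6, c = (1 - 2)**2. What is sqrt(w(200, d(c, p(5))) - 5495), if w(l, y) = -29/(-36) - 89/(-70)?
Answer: I*sqrt(242237905)/210 ≈ 74.114*I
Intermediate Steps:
c = 1 (c = (-1)**2 = 1)
w(l, y) = 2617/1260 (w(l, y) = -29*(-1/36) - 89*(-1/70) = 29/36 + 89/70 = 2617/1260)
sqrt(w(200, d(c, p(5))) - 5495) = sqrt(2617/1260 - 5495) = sqrt(-6921083/1260) = I*sqrt(242237905)/210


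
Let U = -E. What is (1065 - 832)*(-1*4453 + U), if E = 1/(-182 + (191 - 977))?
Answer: -1004347199/968 ≈ -1.0375e+6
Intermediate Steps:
E = -1/968 (E = 1/(-182 - 786) = 1/(-968) = -1/968 ≈ -0.0010331)
U = 1/968 (U = -1*(-1/968) = 1/968 ≈ 0.0010331)
(1065 - 832)*(-1*4453 + U) = (1065 - 832)*(-1*4453 + 1/968) = 233*(-4453 + 1/968) = 233*(-4310503/968) = -1004347199/968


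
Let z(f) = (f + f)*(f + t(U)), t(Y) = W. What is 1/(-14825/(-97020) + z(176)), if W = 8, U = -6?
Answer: 19404/1256761237 ≈ 1.5440e-5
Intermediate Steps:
t(Y) = 8
z(f) = 2*f*(8 + f) (z(f) = (f + f)*(f + 8) = (2*f)*(8 + f) = 2*f*(8 + f))
1/(-14825/(-97020) + z(176)) = 1/(-14825/(-97020) + 2*176*(8 + 176)) = 1/(-14825*(-1/97020) + 2*176*184) = 1/(2965/19404 + 64768) = 1/(1256761237/19404) = 19404/1256761237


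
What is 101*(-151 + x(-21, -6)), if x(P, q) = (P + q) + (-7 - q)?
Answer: -18079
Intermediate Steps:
x(P, q) = -7 + P
101*(-151 + x(-21, -6)) = 101*(-151 + (-7 - 21)) = 101*(-151 - 28) = 101*(-179) = -18079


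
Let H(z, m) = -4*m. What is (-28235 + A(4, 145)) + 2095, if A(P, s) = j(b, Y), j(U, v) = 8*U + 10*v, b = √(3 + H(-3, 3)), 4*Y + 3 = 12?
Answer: -52235/2 + 24*I ≈ -26118.0 + 24.0*I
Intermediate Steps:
Y = 9/4 (Y = -¾ + (¼)*12 = -¾ + 3 = 9/4 ≈ 2.2500)
b = 3*I (b = √(3 - 4*3) = √(3 - 12) = √(-9) = 3*I ≈ 3.0*I)
A(P, s) = 45/2 + 24*I (A(P, s) = 8*(3*I) + 10*(9/4) = 24*I + 45/2 = 45/2 + 24*I)
(-28235 + A(4, 145)) + 2095 = (-28235 + (45/2 + 24*I)) + 2095 = (-56425/2 + 24*I) + 2095 = -52235/2 + 24*I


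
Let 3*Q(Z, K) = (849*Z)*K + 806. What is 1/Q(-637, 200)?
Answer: -3/108161794 ≈ -2.7736e-8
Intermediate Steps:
Q(Z, K) = 806/3 + 283*K*Z (Q(Z, K) = ((849*Z)*K + 806)/3 = (849*K*Z + 806)/3 = (806 + 849*K*Z)/3 = 806/3 + 283*K*Z)
1/Q(-637, 200) = 1/(806/3 + 283*200*(-637)) = 1/(806/3 - 36054200) = 1/(-108161794/3) = -3/108161794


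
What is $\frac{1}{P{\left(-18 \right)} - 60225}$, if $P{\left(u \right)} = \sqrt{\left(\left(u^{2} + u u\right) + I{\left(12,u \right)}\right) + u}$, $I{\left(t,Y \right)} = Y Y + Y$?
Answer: $- \frac{20075}{1209016563} - \frac{2 \sqrt{26}}{1209016563} \approx -1.6613 \cdot 10^{-5}$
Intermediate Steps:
$I{\left(t,Y \right)} = Y + Y^{2}$ ($I{\left(t,Y \right)} = Y^{2} + Y = Y + Y^{2}$)
$P{\left(u \right)} = \sqrt{u + 2 u^{2} + u \left(1 + u\right)}$ ($P{\left(u \right)} = \sqrt{\left(\left(u^{2} + u u\right) + u \left(1 + u\right)\right) + u} = \sqrt{\left(\left(u^{2} + u^{2}\right) + u \left(1 + u\right)\right) + u} = \sqrt{\left(2 u^{2} + u \left(1 + u\right)\right) + u} = \sqrt{u + 2 u^{2} + u \left(1 + u\right)}$)
$\frac{1}{P{\left(-18 \right)} - 60225} = \frac{1}{\sqrt{- 18 \left(2 + 3 \left(-18\right)\right)} - 60225} = \frac{1}{\sqrt{- 18 \left(2 - 54\right)} - 60225} = \frac{1}{\sqrt{\left(-18\right) \left(-52\right)} - 60225} = \frac{1}{\sqrt{936} - 60225} = \frac{1}{6 \sqrt{26} - 60225} = \frac{1}{-60225 + 6 \sqrt{26}}$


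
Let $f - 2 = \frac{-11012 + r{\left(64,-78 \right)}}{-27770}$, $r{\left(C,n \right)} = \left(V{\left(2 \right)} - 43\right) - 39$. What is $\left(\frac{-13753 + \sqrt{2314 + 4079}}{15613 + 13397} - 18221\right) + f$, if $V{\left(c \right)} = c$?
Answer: $- \frac{1467742682819}{80560770} + \frac{\sqrt{6393}}{29010} \approx -18219.0$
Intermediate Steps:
$r{\left(C,n \right)} = -80$ ($r{\left(C,n \right)} = \left(2 - 43\right) - 39 = -41 - 39 = -80$)
$f = \frac{33316}{13885}$ ($f = 2 + \frac{-11012 - 80}{-27770} = 2 - - \frac{5546}{13885} = 2 + \frac{5546}{13885} = \frac{33316}{13885} \approx 2.3994$)
$\left(\frac{-13753 + \sqrt{2314 + 4079}}{15613 + 13397} - 18221\right) + f = \left(\frac{-13753 + \sqrt{2314 + 4079}}{15613 + 13397} - 18221\right) + \frac{33316}{13885} = \left(\frac{-13753 + \sqrt{6393}}{29010} - 18221\right) + \frac{33316}{13885} = \left(\left(-13753 + \sqrt{6393}\right) \frac{1}{29010} - 18221\right) + \frac{33316}{13885} = \left(\left(- \frac{13753}{29010} + \frac{\sqrt{6393}}{29010}\right) - 18221\right) + \frac{33316}{13885} = \left(- \frac{528604963}{29010} + \frac{\sqrt{6393}}{29010}\right) + \frac{33316}{13885} = - \frac{1467742682819}{80560770} + \frac{\sqrt{6393}}{29010}$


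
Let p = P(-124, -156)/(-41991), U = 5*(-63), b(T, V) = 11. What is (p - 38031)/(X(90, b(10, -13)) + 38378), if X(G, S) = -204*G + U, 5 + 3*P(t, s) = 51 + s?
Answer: -4790879053/2482046019 ≈ -1.9302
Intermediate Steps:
U = -315
P(t, s) = 46/3 + s/3 (P(t, s) = -5/3 + (51 + s)/3 = -5/3 + (17 + s/3) = 46/3 + s/3)
X(G, S) = -315 - 204*G (X(G, S) = -204*G - 315 = -315 - 204*G)
p = 110/125973 (p = (46/3 + (⅓)*(-156))/(-41991) = (46/3 - 52)*(-1/41991) = -110/3*(-1/41991) = 110/125973 ≈ 0.00087320)
(p - 38031)/(X(90, b(10, -13)) + 38378) = (110/125973 - 38031)/((-315 - 204*90) + 38378) = -4790879053/(125973*((-315 - 18360) + 38378)) = -4790879053/(125973*(-18675 + 38378)) = -4790879053/125973/19703 = -4790879053/125973*1/19703 = -4790879053/2482046019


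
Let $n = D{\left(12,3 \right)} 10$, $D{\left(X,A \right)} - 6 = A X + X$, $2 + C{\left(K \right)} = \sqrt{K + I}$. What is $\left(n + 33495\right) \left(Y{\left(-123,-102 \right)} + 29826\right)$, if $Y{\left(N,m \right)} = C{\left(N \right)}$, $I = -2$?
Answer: $1015059840 + 170175 i \sqrt{5} \approx 1.0151 \cdot 10^{9} + 3.8052 \cdot 10^{5} i$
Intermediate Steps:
$C{\left(K \right)} = -2 + \sqrt{-2 + K}$ ($C{\left(K \right)} = -2 + \sqrt{K - 2} = -2 + \sqrt{-2 + K}$)
$Y{\left(N,m \right)} = -2 + \sqrt{-2 + N}$
$D{\left(X,A \right)} = 6 + X + A X$ ($D{\left(X,A \right)} = 6 + \left(A X + X\right) = 6 + \left(X + A X\right) = 6 + X + A X$)
$n = 540$ ($n = \left(6 + 12 + 3 \cdot 12\right) 10 = \left(6 + 12 + 36\right) 10 = 54 \cdot 10 = 540$)
$\left(n + 33495\right) \left(Y{\left(-123,-102 \right)} + 29826\right) = \left(540 + 33495\right) \left(\left(-2 + \sqrt{-2 - 123}\right) + 29826\right) = 34035 \left(\left(-2 + \sqrt{-125}\right) + 29826\right) = 34035 \left(\left(-2 + 5 i \sqrt{5}\right) + 29826\right) = 34035 \left(29824 + 5 i \sqrt{5}\right) = 1015059840 + 170175 i \sqrt{5}$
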